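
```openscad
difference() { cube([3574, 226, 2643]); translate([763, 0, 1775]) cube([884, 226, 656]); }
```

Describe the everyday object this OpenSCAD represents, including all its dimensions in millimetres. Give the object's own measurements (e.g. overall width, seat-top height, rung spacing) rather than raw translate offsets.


A wall 3574 mm long (x), 226 mm thick (y), 2643 mm tall, with a rectangular window opening cut through it. The opening is 884 mm wide and 656 mm tall; its sill is at z = 1775 mm and its near (−x) edge is 763 mm from the wall's −x end. The opening passes through the full wall thickness.


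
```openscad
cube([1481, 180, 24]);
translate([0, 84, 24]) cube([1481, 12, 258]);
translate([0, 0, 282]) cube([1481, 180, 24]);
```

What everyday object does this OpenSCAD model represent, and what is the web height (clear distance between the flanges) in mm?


An I-beam. The web height is 258 mm.

Two wide flanges with a thin centred web — an I-beam. Overall 306 mm minus two 24 mm flanges gives a web of 306 − 2·24 = 258 mm.


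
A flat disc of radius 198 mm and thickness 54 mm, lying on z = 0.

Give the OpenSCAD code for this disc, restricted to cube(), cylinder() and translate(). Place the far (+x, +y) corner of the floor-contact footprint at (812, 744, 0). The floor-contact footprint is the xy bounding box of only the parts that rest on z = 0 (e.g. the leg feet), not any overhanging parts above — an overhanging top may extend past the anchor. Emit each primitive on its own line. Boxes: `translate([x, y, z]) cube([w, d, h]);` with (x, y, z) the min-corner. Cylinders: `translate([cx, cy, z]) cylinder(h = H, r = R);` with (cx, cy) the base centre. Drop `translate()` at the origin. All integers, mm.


translate([614, 546, 0]) cylinder(h = 54, r = 198);


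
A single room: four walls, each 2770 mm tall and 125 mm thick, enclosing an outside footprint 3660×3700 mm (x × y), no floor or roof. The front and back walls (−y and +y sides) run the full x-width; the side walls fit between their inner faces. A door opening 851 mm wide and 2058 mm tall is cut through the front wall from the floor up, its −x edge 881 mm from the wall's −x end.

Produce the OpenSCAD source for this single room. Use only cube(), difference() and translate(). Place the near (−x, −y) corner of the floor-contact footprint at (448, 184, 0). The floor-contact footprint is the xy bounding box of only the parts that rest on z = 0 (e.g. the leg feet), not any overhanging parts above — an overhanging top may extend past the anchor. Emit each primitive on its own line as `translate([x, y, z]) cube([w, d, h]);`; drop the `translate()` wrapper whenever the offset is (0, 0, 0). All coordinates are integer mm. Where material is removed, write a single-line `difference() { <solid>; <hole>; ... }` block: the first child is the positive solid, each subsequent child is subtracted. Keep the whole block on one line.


difference() { translate([448, 184, 0]) cube([3660, 125, 2770]); translate([1329, 184, 0]) cube([851, 125, 2058]); }
translate([448, 3759, 0]) cube([3660, 125, 2770]);
translate([448, 309, 0]) cube([125, 3450, 2770]);
translate([3983, 309, 0]) cube([125, 3450, 2770]);


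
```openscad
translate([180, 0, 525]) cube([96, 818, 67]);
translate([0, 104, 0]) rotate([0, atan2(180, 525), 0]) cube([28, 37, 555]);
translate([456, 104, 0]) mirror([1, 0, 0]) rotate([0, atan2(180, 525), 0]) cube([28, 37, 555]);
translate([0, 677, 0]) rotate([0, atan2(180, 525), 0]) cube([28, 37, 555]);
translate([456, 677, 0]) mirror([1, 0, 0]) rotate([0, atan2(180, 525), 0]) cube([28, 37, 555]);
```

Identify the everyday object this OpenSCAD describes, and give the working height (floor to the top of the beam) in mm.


A sawhorse. The overall height is 592 mm.

A beam across two mirrored pairs of raked legs — a sawhorse. The beam's underside is at z = 525 (matching the legs' vertical rise in atan2(180, 525)) and the beam is 67 mm tall, so its top is at 525 + 67 = 592 mm. The raked legs top out at the beam's underside, so that is the highest point.


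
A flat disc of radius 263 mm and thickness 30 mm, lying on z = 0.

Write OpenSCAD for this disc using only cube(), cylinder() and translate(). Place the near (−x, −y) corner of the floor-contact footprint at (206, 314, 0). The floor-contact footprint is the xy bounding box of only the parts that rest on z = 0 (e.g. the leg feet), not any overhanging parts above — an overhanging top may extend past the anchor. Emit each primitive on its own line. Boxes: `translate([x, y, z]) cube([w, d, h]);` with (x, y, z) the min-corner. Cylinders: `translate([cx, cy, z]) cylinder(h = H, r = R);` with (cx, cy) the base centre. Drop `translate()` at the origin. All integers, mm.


translate([469, 577, 0]) cylinder(h = 30, r = 263);


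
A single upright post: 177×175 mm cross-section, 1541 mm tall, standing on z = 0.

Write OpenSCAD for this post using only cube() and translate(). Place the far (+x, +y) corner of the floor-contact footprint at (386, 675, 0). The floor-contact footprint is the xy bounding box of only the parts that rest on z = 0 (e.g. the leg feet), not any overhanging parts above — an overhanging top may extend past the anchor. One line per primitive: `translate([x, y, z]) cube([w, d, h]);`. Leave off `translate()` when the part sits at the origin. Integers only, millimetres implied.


translate([209, 500, 0]) cube([177, 175, 1541]);


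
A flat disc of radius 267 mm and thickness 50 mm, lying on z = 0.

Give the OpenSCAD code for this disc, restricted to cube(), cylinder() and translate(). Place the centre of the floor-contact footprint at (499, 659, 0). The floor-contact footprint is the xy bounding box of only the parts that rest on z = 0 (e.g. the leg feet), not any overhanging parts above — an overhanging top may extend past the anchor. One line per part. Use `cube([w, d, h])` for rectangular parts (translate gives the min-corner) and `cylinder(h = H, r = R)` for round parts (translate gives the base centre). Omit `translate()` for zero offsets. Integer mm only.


translate([499, 659, 0]) cylinder(h = 50, r = 267);


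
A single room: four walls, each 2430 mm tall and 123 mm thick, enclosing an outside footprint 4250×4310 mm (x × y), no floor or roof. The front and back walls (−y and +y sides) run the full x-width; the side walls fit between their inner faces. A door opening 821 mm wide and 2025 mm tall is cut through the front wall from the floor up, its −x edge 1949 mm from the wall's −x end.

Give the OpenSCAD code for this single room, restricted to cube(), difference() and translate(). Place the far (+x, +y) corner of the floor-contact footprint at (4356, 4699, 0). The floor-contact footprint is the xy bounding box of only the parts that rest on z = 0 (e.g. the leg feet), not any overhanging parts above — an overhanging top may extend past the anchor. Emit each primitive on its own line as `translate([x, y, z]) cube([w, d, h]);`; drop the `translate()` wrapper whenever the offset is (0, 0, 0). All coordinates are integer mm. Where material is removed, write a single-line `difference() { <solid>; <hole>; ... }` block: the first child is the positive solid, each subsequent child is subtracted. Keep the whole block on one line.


difference() { translate([106, 389, 0]) cube([4250, 123, 2430]); translate([2055, 389, 0]) cube([821, 123, 2025]); }
translate([106, 4576, 0]) cube([4250, 123, 2430]);
translate([106, 512, 0]) cube([123, 4064, 2430]);
translate([4233, 512, 0]) cube([123, 4064, 2430]);


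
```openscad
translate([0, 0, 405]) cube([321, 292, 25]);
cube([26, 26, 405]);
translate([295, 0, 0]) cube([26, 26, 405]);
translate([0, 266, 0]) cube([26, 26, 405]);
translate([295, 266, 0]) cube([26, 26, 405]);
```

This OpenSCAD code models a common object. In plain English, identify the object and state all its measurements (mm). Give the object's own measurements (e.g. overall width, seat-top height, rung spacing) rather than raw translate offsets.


A four-legged stool. The seat is a 321×292×25 mm slab whose top surface is at z = 430 mm; four square legs, each 26×26 mm in cross-section, run from the floor (z = 0) to the underside of the seat, each flush with a corner of the seat.


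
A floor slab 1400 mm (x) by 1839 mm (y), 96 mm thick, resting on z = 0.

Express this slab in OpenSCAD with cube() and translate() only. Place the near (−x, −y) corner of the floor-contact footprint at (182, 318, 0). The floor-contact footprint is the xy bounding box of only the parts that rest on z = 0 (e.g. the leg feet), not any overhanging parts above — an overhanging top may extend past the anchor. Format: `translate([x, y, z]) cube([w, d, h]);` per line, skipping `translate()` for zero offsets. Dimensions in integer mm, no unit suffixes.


translate([182, 318, 0]) cube([1400, 1839, 96]);


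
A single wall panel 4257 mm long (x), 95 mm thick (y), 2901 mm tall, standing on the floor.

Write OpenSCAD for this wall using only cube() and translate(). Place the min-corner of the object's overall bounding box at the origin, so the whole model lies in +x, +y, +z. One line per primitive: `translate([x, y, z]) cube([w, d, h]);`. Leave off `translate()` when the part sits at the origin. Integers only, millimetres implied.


cube([4257, 95, 2901]);


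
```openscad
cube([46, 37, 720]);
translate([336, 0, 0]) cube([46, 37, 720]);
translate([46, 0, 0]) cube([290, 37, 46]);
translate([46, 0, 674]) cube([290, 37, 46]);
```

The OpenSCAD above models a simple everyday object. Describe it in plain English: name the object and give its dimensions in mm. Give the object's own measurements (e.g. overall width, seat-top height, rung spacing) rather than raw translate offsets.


A rectangular picture frame lying in the x–z plane (depth along y). The opening is 290 mm wide (x) by 628 mm tall (z), surrounded by a border 46 mm wide on all four sides. The frame is 37 mm deep and is made of two full-height vertical stiles with two horizontal rails fitted between them.


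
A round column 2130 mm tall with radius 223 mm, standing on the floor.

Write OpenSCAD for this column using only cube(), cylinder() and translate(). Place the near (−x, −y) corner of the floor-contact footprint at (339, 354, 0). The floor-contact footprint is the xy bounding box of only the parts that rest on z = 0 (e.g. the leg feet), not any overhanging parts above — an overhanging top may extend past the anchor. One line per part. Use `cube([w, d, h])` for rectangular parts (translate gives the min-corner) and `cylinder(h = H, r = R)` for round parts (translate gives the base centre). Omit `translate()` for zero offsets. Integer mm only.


translate([562, 577, 0]) cylinder(h = 2130, r = 223);


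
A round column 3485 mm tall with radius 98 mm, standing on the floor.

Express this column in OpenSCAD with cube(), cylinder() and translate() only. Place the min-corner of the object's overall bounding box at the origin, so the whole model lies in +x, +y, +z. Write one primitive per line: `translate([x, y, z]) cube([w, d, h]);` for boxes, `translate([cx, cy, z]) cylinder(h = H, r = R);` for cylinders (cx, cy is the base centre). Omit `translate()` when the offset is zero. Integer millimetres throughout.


translate([98, 98, 0]) cylinder(h = 3485, r = 98);


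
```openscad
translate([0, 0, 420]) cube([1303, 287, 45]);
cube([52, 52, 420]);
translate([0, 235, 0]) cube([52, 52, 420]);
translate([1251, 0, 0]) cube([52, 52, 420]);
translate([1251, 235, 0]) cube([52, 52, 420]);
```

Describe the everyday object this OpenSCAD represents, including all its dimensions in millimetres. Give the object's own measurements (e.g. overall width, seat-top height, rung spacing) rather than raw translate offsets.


A long wooden bench with a 1303 mm (x) × 287 mm (y) seat, 45 mm thick, its top surface 465 mm above the floor. Four 52 mm square legs at the seat corners, flush with the edges, run from z = 0 to the seat underside.


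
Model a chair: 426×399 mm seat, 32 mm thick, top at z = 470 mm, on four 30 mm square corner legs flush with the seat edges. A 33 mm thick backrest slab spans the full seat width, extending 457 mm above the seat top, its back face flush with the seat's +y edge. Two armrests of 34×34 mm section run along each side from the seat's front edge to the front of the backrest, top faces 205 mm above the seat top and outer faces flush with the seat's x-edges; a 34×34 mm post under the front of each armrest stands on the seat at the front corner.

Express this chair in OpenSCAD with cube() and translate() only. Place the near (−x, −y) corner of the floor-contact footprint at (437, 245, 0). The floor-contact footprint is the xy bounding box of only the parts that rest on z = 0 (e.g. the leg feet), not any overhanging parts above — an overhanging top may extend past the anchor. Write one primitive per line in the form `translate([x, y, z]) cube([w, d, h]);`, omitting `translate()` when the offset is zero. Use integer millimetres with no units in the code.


translate([437, 245, 438]) cube([426, 399, 32]);
translate([437, 245, 0]) cube([30, 30, 438]);
translate([833, 245, 0]) cube([30, 30, 438]);
translate([437, 614, 0]) cube([30, 30, 438]);
translate([833, 614, 0]) cube([30, 30, 438]);
translate([437, 611, 470]) cube([426, 33, 457]);
translate([437, 245, 641]) cube([34, 366, 34]);
translate([829, 245, 641]) cube([34, 366, 34]);
translate([437, 245, 470]) cube([34, 34, 171]);
translate([829, 245, 470]) cube([34, 34, 171]);


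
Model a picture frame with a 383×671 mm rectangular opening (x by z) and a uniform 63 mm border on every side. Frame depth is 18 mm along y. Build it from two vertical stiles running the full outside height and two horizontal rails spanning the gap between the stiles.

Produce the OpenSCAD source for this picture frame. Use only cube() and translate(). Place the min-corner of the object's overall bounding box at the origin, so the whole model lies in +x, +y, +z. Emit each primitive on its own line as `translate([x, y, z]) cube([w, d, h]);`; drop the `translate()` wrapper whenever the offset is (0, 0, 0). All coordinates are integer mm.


cube([63, 18, 797]);
translate([446, 0, 0]) cube([63, 18, 797]);
translate([63, 0, 0]) cube([383, 18, 63]);
translate([63, 0, 734]) cube([383, 18, 63]);


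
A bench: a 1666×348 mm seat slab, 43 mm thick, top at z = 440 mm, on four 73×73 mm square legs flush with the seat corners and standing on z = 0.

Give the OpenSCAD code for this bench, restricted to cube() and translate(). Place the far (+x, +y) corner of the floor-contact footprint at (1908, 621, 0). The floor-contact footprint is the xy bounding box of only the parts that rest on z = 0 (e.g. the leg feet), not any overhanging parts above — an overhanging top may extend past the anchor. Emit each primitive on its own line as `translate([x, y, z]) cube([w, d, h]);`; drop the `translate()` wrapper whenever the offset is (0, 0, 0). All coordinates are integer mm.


// leg_h = 440 − 43 = 397
translate([242, 273, 397]) cube([1666, 348, 43]);
translate([242, 273, 0]) cube([73, 73, 397]);
translate([242, 548, 0]) cube([73, 73, 397]);
translate([1835, 273, 0]) cube([73, 73, 397]);
translate([1835, 548, 0]) cube([73, 73, 397]);


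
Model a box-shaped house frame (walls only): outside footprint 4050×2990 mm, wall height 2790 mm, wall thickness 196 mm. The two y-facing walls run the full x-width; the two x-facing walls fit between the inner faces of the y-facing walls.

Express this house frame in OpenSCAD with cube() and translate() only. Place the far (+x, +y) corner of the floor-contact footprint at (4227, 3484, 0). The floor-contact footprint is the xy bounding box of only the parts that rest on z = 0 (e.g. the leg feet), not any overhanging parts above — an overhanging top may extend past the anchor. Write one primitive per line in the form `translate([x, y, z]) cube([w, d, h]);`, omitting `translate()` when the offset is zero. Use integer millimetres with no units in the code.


translate([177, 494, 0]) cube([4050, 196, 2790]);
translate([177, 3288, 0]) cube([4050, 196, 2790]);
translate([177, 690, 0]) cube([196, 2598, 2790]);
translate([4031, 690, 0]) cube([196, 2598, 2790]);


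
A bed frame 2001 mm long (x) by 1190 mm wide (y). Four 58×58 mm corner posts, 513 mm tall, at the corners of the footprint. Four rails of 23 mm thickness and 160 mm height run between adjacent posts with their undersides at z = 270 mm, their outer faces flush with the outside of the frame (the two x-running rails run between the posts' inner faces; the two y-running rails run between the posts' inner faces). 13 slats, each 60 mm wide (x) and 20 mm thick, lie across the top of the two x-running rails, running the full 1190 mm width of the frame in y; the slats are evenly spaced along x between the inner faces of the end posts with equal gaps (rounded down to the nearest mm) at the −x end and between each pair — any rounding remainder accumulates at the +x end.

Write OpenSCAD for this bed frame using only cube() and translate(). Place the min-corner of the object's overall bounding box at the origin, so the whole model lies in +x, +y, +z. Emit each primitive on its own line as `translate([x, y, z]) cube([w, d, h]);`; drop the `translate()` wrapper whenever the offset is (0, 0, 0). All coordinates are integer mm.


cube([58, 58, 513]);
translate([0, 1132, 0]) cube([58, 58, 513]);
translate([1943, 0, 0]) cube([58, 58, 513]);
translate([1943, 1132, 0]) cube([58, 58, 513]);
translate([58, 0, 270]) cube([1885, 23, 160]);
translate([58, 1167, 270]) cube([1885, 23, 160]);
translate([0, 58, 270]) cube([23, 1074, 160]);
translate([1978, 58, 270]) cube([23, 1074, 160]);
translate([136, 0, 430]) cube([60, 1190, 20]);
translate([274, 0, 430]) cube([60, 1190, 20]);
translate([412, 0, 430]) cube([60, 1190, 20]);
translate([550, 0, 430]) cube([60, 1190, 20]);
translate([688, 0, 430]) cube([60, 1190, 20]);
translate([826, 0, 430]) cube([60, 1190, 20]);
translate([964, 0, 430]) cube([60, 1190, 20]);
translate([1102, 0, 430]) cube([60, 1190, 20]);
translate([1240, 0, 430]) cube([60, 1190, 20]);
translate([1378, 0, 430]) cube([60, 1190, 20]);
translate([1516, 0, 430]) cube([60, 1190, 20]);
translate([1654, 0, 430]) cube([60, 1190, 20]);
translate([1792, 0, 430]) cube([60, 1190, 20]);


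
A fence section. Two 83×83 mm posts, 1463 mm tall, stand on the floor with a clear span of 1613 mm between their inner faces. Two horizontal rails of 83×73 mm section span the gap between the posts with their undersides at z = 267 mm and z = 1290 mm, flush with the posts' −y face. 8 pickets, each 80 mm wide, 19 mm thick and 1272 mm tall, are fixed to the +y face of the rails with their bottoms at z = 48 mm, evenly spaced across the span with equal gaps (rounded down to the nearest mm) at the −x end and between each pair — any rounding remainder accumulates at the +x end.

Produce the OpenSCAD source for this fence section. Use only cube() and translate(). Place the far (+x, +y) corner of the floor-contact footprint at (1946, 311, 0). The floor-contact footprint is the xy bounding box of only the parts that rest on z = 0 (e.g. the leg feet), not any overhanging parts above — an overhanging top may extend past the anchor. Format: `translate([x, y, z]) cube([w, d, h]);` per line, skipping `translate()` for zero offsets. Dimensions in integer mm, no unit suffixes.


translate([167, 228, 0]) cube([83, 83, 1463]);
translate([1863, 228, 0]) cube([83, 83, 1463]);
translate([250, 228, 267]) cube([1613, 83, 73]);
translate([250, 228, 1290]) cube([1613, 83, 73]);
translate([358, 311, 48]) cube([80, 19, 1272]);
translate([546, 311, 48]) cube([80, 19, 1272]);
translate([734, 311, 48]) cube([80, 19, 1272]);
translate([922, 311, 48]) cube([80, 19, 1272]);
translate([1110, 311, 48]) cube([80, 19, 1272]);
translate([1298, 311, 48]) cube([80, 19, 1272]);
translate([1486, 311, 48]) cube([80, 19, 1272]);
translate([1674, 311, 48]) cube([80, 19, 1272]);


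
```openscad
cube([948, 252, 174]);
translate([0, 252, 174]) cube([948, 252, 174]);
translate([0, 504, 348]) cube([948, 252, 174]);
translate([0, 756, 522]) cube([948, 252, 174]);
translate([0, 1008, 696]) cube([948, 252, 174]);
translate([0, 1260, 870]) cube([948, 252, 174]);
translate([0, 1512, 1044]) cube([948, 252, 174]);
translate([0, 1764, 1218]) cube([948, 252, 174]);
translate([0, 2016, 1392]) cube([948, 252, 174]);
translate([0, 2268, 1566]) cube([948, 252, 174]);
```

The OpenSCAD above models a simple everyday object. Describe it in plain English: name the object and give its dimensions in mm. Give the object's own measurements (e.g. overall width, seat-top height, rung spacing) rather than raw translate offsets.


A straight staircase of 10 solid steps. Each step is 948 mm wide (x), 252 mm deep (y, the going) and 174 mm tall (the rise). The first step rests on the floor; each subsequent step sits one going further in +y and one rise higher in +z, directly behind and above the previous step with no overlap.


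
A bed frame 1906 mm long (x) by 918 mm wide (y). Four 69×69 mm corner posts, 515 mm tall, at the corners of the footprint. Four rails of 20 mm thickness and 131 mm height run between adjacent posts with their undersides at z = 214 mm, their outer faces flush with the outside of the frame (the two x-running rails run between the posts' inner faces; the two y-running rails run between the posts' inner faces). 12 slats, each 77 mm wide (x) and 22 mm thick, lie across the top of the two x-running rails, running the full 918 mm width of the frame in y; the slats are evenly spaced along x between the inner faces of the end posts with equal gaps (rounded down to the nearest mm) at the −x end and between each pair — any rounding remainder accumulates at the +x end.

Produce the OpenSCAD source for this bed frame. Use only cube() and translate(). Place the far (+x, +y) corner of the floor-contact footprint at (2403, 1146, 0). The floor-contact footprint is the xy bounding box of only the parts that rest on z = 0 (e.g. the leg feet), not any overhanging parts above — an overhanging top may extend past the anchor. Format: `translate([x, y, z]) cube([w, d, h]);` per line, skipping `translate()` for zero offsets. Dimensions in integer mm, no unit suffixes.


// slat z = rail_z + rail_h = 214 + 131 = 345
// slat gap = ⌊(1768 − 12·77) / 13⌋ = 64
translate([497, 228, 0]) cube([69, 69, 515]);
translate([497, 1077, 0]) cube([69, 69, 515]);
translate([2334, 228, 0]) cube([69, 69, 515]);
translate([2334, 1077, 0]) cube([69, 69, 515]);
translate([566, 228, 214]) cube([1768, 20, 131]);
translate([566, 1126, 214]) cube([1768, 20, 131]);
translate([497, 297, 214]) cube([20, 780, 131]);
translate([2383, 297, 214]) cube([20, 780, 131]);
translate([630, 228, 345]) cube([77, 918, 22]);
translate([771, 228, 345]) cube([77, 918, 22]);
translate([912, 228, 345]) cube([77, 918, 22]);
translate([1053, 228, 345]) cube([77, 918, 22]);
translate([1194, 228, 345]) cube([77, 918, 22]);
translate([1335, 228, 345]) cube([77, 918, 22]);
translate([1476, 228, 345]) cube([77, 918, 22]);
translate([1617, 228, 345]) cube([77, 918, 22]);
translate([1758, 228, 345]) cube([77, 918, 22]);
translate([1899, 228, 345]) cube([77, 918, 22]);
translate([2040, 228, 345]) cube([77, 918, 22]);
translate([2181, 228, 345]) cube([77, 918, 22]);


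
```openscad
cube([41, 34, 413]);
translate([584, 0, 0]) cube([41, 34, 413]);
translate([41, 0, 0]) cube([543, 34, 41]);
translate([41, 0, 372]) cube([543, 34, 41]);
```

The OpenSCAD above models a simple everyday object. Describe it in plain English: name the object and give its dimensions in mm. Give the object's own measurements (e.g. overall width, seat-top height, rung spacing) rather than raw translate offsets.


A rectangular picture frame lying in the x–z plane (depth along y). The opening is 543 mm wide (x) by 331 mm tall (z), surrounded by a border 41 mm wide on all four sides. The frame is 34 mm deep and is made of two full-height vertical stiles with two horizontal rails fitted between them.


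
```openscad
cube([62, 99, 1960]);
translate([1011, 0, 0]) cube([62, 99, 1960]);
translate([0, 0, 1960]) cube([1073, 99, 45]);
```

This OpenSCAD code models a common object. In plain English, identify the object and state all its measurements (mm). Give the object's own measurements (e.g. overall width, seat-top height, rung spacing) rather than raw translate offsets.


A door frame. The clear opening is 949 mm wide and 1960 mm high. Two 62 mm wide jambs, 99 mm deep, stand either side of the opening from the floor to the top of the opening. A 45 mm thick head sits across the top of both jambs, spanning the full outside width of the frame.


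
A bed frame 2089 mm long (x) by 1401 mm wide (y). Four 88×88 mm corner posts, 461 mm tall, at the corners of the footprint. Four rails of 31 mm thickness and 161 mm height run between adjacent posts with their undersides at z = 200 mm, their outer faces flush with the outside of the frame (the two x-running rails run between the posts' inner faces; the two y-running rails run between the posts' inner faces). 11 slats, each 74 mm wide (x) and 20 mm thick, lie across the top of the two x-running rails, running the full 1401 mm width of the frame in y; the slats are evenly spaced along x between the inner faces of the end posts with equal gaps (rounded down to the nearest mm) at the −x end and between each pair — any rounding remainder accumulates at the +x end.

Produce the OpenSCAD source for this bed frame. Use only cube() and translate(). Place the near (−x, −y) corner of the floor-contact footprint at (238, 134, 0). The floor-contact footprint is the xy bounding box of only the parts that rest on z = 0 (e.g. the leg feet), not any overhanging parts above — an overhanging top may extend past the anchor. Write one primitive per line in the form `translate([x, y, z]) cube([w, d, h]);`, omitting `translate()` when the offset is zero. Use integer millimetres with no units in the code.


translate([238, 134, 0]) cube([88, 88, 461]);
translate([238, 1447, 0]) cube([88, 88, 461]);
translate([2239, 134, 0]) cube([88, 88, 461]);
translate([2239, 1447, 0]) cube([88, 88, 461]);
translate([326, 134, 200]) cube([1913, 31, 161]);
translate([326, 1504, 200]) cube([1913, 31, 161]);
translate([238, 222, 200]) cube([31, 1225, 161]);
translate([2296, 222, 200]) cube([31, 1225, 161]);
translate([417, 134, 361]) cube([74, 1401, 20]);
translate([582, 134, 361]) cube([74, 1401, 20]);
translate([747, 134, 361]) cube([74, 1401, 20]);
translate([912, 134, 361]) cube([74, 1401, 20]);
translate([1077, 134, 361]) cube([74, 1401, 20]);
translate([1242, 134, 361]) cube([74, 1401, 20]);
translate([1407, 134, 361]) cube([74, 1401, 20]);
translate([1572, 134, 361]) cube([74, 1401, 20]);
translate([1737, 134, 361]) cube([74, 1401, 20]);
translate([1902, 134, 361]) cube([74, 1401, 20]);
translate([2067, 134, 361]) cube([74, 1401, 20]);


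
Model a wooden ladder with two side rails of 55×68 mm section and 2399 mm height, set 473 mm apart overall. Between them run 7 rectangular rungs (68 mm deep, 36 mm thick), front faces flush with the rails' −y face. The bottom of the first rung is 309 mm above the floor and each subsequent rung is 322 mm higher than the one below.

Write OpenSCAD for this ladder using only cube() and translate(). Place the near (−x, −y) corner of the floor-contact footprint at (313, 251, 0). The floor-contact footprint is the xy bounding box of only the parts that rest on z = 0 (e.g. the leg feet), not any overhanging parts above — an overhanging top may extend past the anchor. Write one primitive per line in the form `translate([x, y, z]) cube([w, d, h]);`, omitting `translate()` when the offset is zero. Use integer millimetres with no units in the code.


// rung span = 473 - 2*55 = 363
// rung[k] z = 309 + k*322
translate([313, 251, 0]) cube([55, 68, 2399]);
translate([731, 251, 0]) cube([55, 68, 2399]);
translate([368, 251, 309]) cube([363, 68, 36]);
translate([368, 251, 631]) cube([363, 68, 36]);
translate([368, 251, 953]) cube([363, 68, 36]);
translate([368, 251, 1275]) cube([363, 68, 36]);
translate([368, 251, 1597]) cube([363, 68, 36]);
translate([368, 251, 1919]) cube([363, 68, 36]);
translate([368, 251, 2241]) cube([363, 68, 36]);


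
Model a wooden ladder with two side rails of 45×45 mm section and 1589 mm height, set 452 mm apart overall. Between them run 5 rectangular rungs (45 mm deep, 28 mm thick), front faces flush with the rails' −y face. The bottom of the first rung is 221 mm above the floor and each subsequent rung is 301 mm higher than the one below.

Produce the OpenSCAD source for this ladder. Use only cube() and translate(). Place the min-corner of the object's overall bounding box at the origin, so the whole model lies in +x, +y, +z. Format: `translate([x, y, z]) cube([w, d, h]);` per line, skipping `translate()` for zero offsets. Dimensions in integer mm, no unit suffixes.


cube([45, 45, 1589]);
translate([407, 0, 0]) cube([45, 45, 1589]);
translate([45, 0, 221]) cube([362, 45, 28]);
translate([45, 0, 522]) cube([362, 45, 28]);
translate([45, 0, 823]) cube([362, 45, 28]);
translate([45, 0, 1124]) cube([362, 45, 28]);
translate([45, 0, 1425]) cube([362, 45, 28]);


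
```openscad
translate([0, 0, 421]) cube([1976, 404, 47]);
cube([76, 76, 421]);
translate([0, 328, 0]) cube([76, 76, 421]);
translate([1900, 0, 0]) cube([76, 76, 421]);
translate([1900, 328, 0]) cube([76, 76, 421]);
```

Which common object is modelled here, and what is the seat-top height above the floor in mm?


A bench. The seat-top height is 468 mm.

A long slab on four corner posts — a bench. The slab sits at z = 421 with thickness 47, so the top is 421 + 47 = 468 mm.


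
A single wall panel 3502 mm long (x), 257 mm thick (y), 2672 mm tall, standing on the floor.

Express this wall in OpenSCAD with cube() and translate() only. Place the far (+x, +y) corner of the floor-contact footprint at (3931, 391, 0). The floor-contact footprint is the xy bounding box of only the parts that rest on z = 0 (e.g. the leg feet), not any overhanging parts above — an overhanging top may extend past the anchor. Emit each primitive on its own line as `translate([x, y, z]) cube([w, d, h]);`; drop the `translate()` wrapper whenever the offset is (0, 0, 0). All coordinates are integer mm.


translate([429, 134, 0]) cube([3502, 257, 2672]);


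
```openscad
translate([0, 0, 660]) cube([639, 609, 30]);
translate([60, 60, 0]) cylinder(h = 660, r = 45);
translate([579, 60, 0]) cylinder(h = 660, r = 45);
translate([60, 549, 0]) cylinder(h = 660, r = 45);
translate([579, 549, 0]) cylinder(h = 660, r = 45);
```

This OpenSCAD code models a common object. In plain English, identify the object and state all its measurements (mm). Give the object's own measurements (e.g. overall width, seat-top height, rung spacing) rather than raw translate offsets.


A rectangular dining table. The top is 639×609×30 mm with its upper surface at z = 690 mm. It stands on four round legs of 90 mm diameter, each leg's bounding box inset 15 mm from the nearest pair of top edges, running from the floor to the underside of the top.


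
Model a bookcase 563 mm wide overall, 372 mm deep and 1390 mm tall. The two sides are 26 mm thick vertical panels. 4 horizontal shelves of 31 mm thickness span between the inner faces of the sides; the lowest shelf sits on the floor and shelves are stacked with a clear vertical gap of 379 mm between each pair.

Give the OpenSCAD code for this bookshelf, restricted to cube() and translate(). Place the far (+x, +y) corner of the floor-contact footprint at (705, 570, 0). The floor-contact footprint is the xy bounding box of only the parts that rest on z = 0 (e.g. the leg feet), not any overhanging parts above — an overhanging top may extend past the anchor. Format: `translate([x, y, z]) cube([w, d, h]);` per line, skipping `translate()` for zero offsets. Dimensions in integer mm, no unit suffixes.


translate([142, 198, 0]) cube([26, 372, 1390]);
translate([679, 198, 0]) cube([26, 372, 1390]);
translate([168, 198, 0]) cube([511, 372, 31]);
translate([168, 198, 410]) cube([511, 372, 31]);
translate([168, 198, 820]) cube([511, 372, 31]);
translate([168, 198, 1230]) cube([511, 372, 31]);


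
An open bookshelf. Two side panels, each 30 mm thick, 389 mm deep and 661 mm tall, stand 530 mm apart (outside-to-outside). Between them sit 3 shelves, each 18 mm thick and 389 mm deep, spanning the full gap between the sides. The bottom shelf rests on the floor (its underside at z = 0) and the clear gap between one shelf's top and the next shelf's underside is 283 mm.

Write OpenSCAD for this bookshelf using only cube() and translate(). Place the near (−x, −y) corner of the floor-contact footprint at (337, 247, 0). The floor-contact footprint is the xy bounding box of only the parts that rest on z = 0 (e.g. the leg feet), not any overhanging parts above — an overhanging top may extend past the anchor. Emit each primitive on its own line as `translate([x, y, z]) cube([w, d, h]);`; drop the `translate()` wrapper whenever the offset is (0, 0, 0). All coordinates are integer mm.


translate([337, 247, 0]) cube([30, 389, 661]);
translate([837, 247, 0]) cube([30, 389, 661]);
translate([367, 247, 0]) cube([470, 389, 18]);
translate([367, 247, 301]) cube([470, 389, 18]);
translate([367, 247, 602]) cube([470, 389, 18]);


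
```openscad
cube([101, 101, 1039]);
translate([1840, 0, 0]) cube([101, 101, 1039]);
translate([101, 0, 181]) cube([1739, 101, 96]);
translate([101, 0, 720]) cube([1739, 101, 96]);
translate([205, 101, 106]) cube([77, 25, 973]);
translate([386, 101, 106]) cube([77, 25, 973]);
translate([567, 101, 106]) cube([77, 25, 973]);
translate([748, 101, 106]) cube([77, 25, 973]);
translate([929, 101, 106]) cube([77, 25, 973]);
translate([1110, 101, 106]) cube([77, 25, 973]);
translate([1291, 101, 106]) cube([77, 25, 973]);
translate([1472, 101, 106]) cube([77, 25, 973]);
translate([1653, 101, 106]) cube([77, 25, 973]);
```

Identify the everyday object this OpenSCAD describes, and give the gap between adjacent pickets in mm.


A fence section. The picket gap is 104 mm.

Two posts, two rails, 9 pickets — a fence section. Span 1739 mm holds 9 pickets of 77 mm with 10 equal gaps: ⌊(1739 − 9·77) / 10⌋ = 104 mm.


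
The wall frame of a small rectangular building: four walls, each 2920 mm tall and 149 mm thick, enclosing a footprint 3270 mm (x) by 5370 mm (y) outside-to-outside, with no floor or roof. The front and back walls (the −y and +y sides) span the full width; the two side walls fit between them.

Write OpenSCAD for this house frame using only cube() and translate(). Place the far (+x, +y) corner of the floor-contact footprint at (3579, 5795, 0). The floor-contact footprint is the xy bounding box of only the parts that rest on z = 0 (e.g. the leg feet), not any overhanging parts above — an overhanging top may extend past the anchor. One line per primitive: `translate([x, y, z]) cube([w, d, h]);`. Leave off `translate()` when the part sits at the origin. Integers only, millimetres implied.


translate([309, 425, 0]) cube([3270, 149, 2920]);
translate([309, 5646, 0]) cube([3270, 149, 2920]);
translate([309, 574, 0]) cube([149, 5072, 2920]);
translate([3430, 574, 0]) cube([149, 5072, 2920]);


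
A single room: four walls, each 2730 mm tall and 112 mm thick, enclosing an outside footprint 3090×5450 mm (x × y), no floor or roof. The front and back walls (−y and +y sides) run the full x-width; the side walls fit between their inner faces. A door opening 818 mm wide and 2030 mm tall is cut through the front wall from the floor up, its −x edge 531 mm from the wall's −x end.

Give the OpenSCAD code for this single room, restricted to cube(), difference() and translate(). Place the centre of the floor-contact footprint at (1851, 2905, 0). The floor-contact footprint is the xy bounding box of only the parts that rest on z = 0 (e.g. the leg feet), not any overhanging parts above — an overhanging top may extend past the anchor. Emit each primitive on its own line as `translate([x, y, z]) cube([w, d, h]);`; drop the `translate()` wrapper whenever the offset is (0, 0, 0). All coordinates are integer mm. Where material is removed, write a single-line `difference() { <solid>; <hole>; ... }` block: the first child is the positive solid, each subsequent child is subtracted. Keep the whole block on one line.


difference() { translate([306, 180, 0]) cube([3090, 112, 2730]); translate([837, 180, 0]) cube([818, 112, 2030]); }
translate([306, 5518, 0]) cube([3090, 112, 2730]);
translate([306, 292, 0]) cube([112, 5226, 2730]);
translate([3284, 292, 0]) cube([112, 5226, 2730]);


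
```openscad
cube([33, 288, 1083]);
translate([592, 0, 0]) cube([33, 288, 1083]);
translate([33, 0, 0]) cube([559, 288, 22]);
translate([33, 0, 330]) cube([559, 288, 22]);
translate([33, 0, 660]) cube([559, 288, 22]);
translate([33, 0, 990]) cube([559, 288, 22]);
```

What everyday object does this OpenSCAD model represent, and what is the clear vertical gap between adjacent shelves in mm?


A bookshelf. The clear shelf gap is 308 mm.

Two tall side panels with 4 horizontal boards between them — a bookshelf. The first two shelf undersides are at z = 0 and z = 330; with shelf thickness 22, the clear gap is 330 − 0 − 22 = 308 mm.


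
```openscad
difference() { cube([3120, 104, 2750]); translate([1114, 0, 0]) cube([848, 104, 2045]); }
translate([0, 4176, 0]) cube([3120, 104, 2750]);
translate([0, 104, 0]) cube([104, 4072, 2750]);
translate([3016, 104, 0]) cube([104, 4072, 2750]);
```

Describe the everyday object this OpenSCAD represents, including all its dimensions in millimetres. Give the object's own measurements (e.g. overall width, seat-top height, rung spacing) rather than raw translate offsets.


A single room: four walls, each 2750 mm tall and 104 mm thick, enclosing an outside footprint 3120×4280 mm (x × y), no floor or roof. The front and back walls (−y and +y sides) run the full x-width; the side walls fit between their inner faces. A door opening 848 mm wide and 2045 mm tall is cut through the front wall from the floor up, its −x edge 1114 mm from the wall's −x end.


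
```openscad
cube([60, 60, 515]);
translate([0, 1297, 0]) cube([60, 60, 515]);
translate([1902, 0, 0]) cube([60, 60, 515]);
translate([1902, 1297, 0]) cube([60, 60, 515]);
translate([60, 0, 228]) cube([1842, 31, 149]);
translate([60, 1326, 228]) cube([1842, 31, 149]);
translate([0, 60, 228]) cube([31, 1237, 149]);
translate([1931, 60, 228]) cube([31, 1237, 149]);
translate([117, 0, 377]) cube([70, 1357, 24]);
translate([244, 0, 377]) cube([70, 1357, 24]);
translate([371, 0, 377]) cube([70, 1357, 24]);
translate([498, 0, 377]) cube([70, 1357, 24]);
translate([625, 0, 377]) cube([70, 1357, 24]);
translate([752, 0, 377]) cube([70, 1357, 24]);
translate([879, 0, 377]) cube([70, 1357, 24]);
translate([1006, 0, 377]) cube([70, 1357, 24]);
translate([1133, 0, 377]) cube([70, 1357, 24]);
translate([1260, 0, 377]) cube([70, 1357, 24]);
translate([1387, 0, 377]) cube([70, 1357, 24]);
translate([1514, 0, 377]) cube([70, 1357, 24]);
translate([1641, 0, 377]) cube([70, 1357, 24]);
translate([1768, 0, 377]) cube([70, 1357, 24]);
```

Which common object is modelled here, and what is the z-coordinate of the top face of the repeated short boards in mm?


A bed frame. The slat-top height is 401 mm.

Four posts, four rails, and a row of slats — a bed frame. Slats sit on the rails at z = 228 + 149 = 377; with slat thickness 24, the top is 401 mm.


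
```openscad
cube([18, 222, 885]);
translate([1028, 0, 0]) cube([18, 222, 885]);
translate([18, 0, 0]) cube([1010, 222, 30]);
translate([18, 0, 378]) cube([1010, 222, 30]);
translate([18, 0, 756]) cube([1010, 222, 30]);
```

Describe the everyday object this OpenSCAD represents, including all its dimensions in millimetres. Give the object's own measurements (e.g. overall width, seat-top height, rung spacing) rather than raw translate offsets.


An open bookshelf. Two side panels, each 18 mm thick, 222 mm deep and 885 mm tall, stand 1046 mm apart (outside-to-outside). Between them sit 3 shelves, each 30 mm thick and 222 mm deep, spanning the full gap between the sides. The bottom shelf rests on the floor (its underside at z = 0) and the clear gap between one shelf's top and the next shelf's underside is 348 mm.
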